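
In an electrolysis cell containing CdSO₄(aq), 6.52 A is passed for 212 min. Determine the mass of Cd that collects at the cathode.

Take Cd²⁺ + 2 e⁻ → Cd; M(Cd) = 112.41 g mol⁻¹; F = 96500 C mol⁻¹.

Q = I·t = 6.520 A × 12720 s = 82930 C.
n(e⁻) = Q/F = 82930 / 96500 = 0.8594 mol.
Cd²⁺ + 2 e⁻ → Cd, so n(Cd) = n(e⁻)/2 = 0.4297 mol.
m = n·M = 0.4297 × 112.41 = 48.3 g.

48.3 g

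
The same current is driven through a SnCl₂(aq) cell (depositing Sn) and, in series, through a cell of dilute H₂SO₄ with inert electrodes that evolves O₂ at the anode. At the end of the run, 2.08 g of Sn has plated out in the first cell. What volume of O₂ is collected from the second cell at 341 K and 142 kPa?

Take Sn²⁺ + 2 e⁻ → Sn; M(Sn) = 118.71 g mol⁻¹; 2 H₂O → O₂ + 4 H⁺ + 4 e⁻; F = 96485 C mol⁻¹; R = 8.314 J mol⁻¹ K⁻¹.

n(Sn) = 2.08 / 118.71 = 0.01752 mol, so n(e⁻) = 2 × 0.01752 = 0.03504 mol.
The cells are in series, so the same 0.03504 mol of electrons passes through the second cell.
2 H₂O → O₂ + 4 H⁺ + 4 e⁻ — 4 mol e⁻ per mol O₂, so n(O₂) = 0.03504/4 = 0.008761 mol.
V = nRT/P = (0.008761 × 8.314 × 341) / (142 × 10³) = 1.75 × 10⁻⁴ m³ = 0.175 L.

0.175 L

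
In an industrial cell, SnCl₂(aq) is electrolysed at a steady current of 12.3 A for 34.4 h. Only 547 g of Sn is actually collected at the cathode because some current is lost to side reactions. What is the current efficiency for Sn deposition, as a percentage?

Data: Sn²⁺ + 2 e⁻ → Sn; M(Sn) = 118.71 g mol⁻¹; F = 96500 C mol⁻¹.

Q = I·t = 12.30 × 123840 = 1523000 C; n(e⁻) = 1523000/96500 = 15.78 mol.
Theoretical n(Sn) = n(e⁻)/2 = 7.892 mol, i.e. m_theo = 7.892 × 118.71 = 936.9 g.
Efficiency = m_actual / m_theo = 547 / 936.9 = 58.4 %.

58.4 %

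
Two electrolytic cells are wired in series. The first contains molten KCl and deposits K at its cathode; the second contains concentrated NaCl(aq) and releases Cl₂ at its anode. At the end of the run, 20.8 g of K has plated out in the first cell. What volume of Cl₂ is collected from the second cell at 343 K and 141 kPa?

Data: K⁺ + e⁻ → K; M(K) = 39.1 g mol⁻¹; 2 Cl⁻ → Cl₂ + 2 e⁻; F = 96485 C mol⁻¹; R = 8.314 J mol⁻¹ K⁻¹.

5.38 L

n(K) = 20.8 / 39.1 = 0.5320 mol, so n(e⁻) = 1 × 0.5320 = 0.5320 mol.
The cells are in series, so the same 0.5320 mol of electrons passes through the second cell.
2 Cl⁻ → Cl₂ + 2 e⁻ — 2 mol e⁻ per mol Cl₂, so n(Cl₂) = 0.5320/2 = 0.2660 mol.
V = nRT/P = (0.2660 × 8.314 × 343) / (141 × 10³) = 0.00538 m³ = 5.38 L.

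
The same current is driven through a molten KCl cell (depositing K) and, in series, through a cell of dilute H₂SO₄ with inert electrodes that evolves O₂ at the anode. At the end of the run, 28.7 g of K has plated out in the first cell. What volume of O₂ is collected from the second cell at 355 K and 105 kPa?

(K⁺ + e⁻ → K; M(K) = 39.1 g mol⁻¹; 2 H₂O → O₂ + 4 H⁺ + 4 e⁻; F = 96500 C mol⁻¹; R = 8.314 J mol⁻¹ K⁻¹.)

5.16 L

n(K) = 28.7 / 39.1 = 0.7340 mol, so n(e⁻) = 1 × 0.7340 = 0.7340 mol.
The cells are in series, so the same 0.7340 mol of electrons passes through the second cell.
2 H₂O → O₂ + 4 H⁺ + 4 e⁻ — 4 mol e⁻ per mol O₂, so n(O₂) = 0.7340/4 = 0.1835 mol.
V = nRT/P = (0.1835 × 8.314 × 355) / (105 × 10³) = 0.00516 m³ = 5.16 L.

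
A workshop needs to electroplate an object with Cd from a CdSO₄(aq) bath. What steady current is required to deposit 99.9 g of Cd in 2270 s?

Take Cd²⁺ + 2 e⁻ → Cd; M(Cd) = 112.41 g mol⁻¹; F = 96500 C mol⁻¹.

75.6 A

n(Cd) = 99.9 / 112.41 = 0.8887 mol.
n(e⁻) = 2 × 0.8887 = 1.777 mol.
Q = n(e⁻)·F = 1.777 × 96500 = 171500 C.
I = Q/t = 171500 / 2270.0 s = 75.6 A.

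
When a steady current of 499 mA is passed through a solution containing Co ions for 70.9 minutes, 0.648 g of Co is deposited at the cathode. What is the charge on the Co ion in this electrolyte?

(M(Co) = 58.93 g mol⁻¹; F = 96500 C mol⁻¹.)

Q = I·t = 0.4990 A × 4254.0 s = 2123 C, so n(e⁻) = 2123/96500 = 0.02200 mol.
n(Co) deposited = 0.648 / 58.93 = 0.01100 mol.
Electrons per atom = n(e⁻)/n(Co) = 0.02200 / 0.01100 = 2.00 ≈ 2, so the ion is Co²⁺.

+2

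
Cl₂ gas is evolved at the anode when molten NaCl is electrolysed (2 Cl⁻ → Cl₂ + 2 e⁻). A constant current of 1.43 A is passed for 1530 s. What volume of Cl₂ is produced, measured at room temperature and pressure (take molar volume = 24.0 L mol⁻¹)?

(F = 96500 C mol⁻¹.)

0.272 L

Q = I·t = 1.430 A × 1530.0 s = 2188 C.
n(e⁻) = Q/F = 2188 / 96500 = 0.02267 mol.
2 electrons are transferred per Cl₂ molecule, so n(Cl₂) = 0.02267 / 2 = 0.01134 mol.
V = n × V_m = 0.01134 × 24.0 = 0.272 L.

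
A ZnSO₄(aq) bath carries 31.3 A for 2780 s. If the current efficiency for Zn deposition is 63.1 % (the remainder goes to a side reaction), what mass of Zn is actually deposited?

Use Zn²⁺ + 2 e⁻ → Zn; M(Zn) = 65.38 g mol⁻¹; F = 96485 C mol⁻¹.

Q = I·t = 31.30 × 2780.0 = 87010 C.
n(e⁻) = 87010/96485 = 0.9018 mol; theoretically n(Zn) = 0.9018/2 = 0.4509 mol, m_theo = 29.48 g.
At 63.1 % efficiency, m_actual = 0.631 × 29.48 = 18.6 g.

18.6 g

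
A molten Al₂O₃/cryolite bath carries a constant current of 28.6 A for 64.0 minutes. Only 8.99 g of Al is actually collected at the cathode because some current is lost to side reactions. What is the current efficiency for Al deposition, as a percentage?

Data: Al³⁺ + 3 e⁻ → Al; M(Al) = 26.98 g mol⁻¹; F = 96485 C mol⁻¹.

Q = I·t = 28.60 × 3840.0 = 109800 C; n(e⁻) = 109800/96485 = 1.138 mol.
Theoretical n(Al) = n(e⁻)/3 = 0.3794 mol, i.e. m_theo = 0.3794 × 26.98 = 10.24 g.
Efficiency = m_actual / m_theo = 8.99 / 10.24 = 87.8 %.

87.8 %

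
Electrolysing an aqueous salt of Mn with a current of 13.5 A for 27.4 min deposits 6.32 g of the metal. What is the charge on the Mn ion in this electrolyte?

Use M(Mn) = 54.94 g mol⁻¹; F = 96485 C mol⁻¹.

Q = I·t = 13.50 A × 1644.0 s = 22190 C, so n(e⁻) = 22190/96485 = 0.2300 mol.
n(Mn) deposited = 6.32 / 54.94 = 0.1150 mol.
Electrons per atom = n(e⁻)/n(Mn) = 0.2300 / 0.1150 = 2.00 ≈ 2, so the ion is Mn²⁺.

+2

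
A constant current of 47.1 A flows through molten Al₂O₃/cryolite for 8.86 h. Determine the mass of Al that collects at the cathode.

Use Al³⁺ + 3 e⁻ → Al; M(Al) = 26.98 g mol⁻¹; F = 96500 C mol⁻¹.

Q = I·t = 47.10 A × 31896 s = 1502000 C.
n(e⁻) = Q/F = 1502000 / 96500 = 15.57 mol.
Al³⁺ + 3 e⁻ → Al, so n(Al) = n(e⁻)/3 = 5.189 mol.
m = n·M = 5.189 × 26.98 = 140 g.

140 g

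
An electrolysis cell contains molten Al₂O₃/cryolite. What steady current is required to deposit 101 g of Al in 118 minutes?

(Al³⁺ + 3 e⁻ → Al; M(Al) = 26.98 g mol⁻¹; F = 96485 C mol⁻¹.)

n(Al) = 101 / 26.98 = 3.744 mol.
n(e⁻) = 3 × 3.744 = 11.23 mol.
Q = n(e⁻)·F = 11.23 × 96485 = 1084000 C.
I = Q/t = 1084000 / 7080.0 s = 153 A.

153 A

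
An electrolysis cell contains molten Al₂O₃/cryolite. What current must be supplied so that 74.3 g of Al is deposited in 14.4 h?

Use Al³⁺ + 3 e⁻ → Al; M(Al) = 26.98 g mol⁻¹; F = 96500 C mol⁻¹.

n(Al) = 74.3 / 26.98 = 2.754 mol.
n(e⁻) = 3 × 2.754 = 8.262 mol.
Q = n(e⁻)·F = 8.262 × 96500 = 797300 C.
I = Q/t = 797300 / 51840 s = 15.4 A.

15.4 A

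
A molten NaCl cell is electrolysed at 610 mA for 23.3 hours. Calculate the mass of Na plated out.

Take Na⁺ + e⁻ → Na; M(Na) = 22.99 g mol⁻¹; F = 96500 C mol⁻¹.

12.2 g

Q = I·t = 0.6100 A × 83880 s = 51170 C.
n(e⁻) = Q/F = 51170 / 96500 = 0.5302 mol.
Na⁺ + e⁻ → Na, so n(Na) = n(e⁻)/1 = 0.5302 mol.
m = n·M = 0.5302 × 22.99 = 12.2 g.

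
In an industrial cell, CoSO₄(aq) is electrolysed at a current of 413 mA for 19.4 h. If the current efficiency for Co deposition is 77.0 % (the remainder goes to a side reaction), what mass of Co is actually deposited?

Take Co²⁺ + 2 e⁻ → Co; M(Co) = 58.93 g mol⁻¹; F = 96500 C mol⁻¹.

Q = I·t = 0.4130 × 69840 = 28840 C.
n(e⁻) = 28840/96500 = 0.2989 mol; theoretically n(Co) = 0.2989/2 = 0.1495 mol, m_theo = 8.807 g.
At 77.0 % efficiency, m_actual = 0.770 × 8.807 = 6.78 g.

6.78 g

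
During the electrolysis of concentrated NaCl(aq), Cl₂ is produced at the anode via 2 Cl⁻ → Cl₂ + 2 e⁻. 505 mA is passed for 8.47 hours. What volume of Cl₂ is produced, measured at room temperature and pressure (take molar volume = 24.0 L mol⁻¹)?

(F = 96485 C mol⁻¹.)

1.92 L

Q = I·t = 0.5050 A × 30492 s = 15400 C.
n(e⁻) = Q/F = 15400 / 96485 = 0.1596 mol.
2 electrons are transferred per Cl₂ molecule, so n(Cl₂) = 0.1596 / 2 = 0.07980 mol.
V = n × V_m = 0.07980 × 24.0 = 1.92 L.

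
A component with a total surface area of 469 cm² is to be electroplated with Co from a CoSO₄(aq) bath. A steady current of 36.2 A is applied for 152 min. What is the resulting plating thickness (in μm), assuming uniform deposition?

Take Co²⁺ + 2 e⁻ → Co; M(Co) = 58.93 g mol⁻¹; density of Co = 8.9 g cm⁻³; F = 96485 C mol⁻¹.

Q = I·t = 36.20 × 9120.0 = 330100 C; n(e⁻) = 3.422 mol.
n(Co) = n(e⁻)/2 = 1.711 mol, so m = 1.711 × 58.93 = 100.8 g.
Volume = m/ρ = 100.8 / 8.9 = 11.33 cm³.
Thickness = V/A = 11.33 / 469 = 0.0242 cm = 242 μm.

242 μm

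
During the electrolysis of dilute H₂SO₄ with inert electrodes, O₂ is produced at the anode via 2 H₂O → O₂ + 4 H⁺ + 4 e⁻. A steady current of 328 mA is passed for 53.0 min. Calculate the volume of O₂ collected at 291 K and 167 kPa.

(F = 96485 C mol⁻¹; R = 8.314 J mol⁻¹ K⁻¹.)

0.0392 L

Q = I·t = 0.3280 A × 3180.0 s = 1043 C.
n(e⁻) = Q/F = 1043 / 96485 = 0.01081 mol.
4 electrons are transferred per O₂ molecule, so n(O₂) = 0.01081 / 4 = 0.002703 mol.
V = nRT/P = (0.002703 × 8.314 × 291) / (167 × 10³ Pa) = 3.92 × 10⁻⁵ m³ = 0.0392 L.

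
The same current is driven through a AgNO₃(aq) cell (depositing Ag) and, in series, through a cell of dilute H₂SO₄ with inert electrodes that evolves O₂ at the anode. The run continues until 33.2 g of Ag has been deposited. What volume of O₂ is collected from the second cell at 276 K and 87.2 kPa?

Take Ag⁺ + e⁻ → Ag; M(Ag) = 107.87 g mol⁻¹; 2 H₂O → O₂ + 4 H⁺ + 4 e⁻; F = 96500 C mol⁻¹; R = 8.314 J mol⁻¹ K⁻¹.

2.02 L

n(Ag) = 33.2 / 107.87 = 0.3078 mol, so n(e⁻) = 1 × 0.3078 = 0.3078 mol.
The cells are in series, so the same 0.3078 mol of electrons passes through the second cell.
2 H₂O → O₂ + 4 H⁺ + 4 e⁻ — 4 mol e⁻ per mol O₂, so n(O₂) = 0.3078/4 = 0.07694 mol.
V = nRT/P = (0.07694 × 8.314 × 276) / (87.2 × 10³) = 0.00202 m³ = 2.02 L.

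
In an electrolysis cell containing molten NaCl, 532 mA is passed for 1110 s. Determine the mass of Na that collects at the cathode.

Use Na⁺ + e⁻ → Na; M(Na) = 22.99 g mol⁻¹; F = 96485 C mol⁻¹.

Q = I·t = 0.5320 A × 1110.0 s = 590.5 C.
n(e⁻) = Q/F = 590.5 / 96485 = 0.006120 mol.
Na⁺ + e⁻ → Na, so n(Na) = n(e⁻)/1 = 0.006120 mol.
m = n·M = 0.006120 × 22.99 = 0.141 g.

0.141 g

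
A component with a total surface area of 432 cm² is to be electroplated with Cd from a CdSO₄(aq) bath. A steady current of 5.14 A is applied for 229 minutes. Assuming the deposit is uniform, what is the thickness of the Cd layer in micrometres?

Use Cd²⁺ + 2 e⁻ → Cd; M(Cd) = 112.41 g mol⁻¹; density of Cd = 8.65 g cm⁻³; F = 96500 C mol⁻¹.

110 μm

Q = I·t = 5.140 × 13740 = 70620 C; n(e⁻) = 0.7319 mol.
n(Cd) = n(e⁻)/2 = 0.3659 mol, so m = 0.3659 × 112.41 = 41.13 g.
Volume = m/ρ = 41.13 / 8.65 = 4.755 cm³.
Thickness = V/A = 4.755 / 432 = 0.0110 cm = 110 μm.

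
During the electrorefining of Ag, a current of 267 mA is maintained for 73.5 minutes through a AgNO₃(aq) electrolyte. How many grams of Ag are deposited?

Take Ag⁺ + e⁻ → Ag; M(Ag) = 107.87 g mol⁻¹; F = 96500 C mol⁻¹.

1.32 g

Q = I·t = 0.2670 A × 4410.0 s = 1177 C.
n(e⁻) = Q/F = 1177 / 96500 = 0.01220 mol.
Ag⁺ + e⁻ → Ag, so n(Ag) = n(e⁻)/1 = 0.01220 mol.
m = n·M = 0.01220 × 107.87 = 1.32 g.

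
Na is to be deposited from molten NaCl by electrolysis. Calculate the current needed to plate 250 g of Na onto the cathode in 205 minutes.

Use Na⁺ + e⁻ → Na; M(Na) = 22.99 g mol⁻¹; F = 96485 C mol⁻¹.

85.3 A

n(Na) = 250 / 22.99 = 10.87 mol.
n(e⁻) = 1 × 10.87 = 10.87 mol.
Q = n(e⁻)·F = 10.87 × 96485 = 1049000 C.
I = Q/t = 1049000 / 12300 s = 85.3 A.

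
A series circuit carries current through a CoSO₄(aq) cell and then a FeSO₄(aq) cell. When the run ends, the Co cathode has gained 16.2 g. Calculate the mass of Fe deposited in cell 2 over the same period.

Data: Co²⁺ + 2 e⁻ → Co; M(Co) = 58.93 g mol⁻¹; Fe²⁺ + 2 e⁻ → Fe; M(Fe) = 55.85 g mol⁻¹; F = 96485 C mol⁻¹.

n(Co) = 16.2 / 58.93 = 0.2749 mol.
Since Co²⁺ + 2 e⁻ → Co, n(e⁻) passed = 2 × 0.2749 = 0.5498 mol.
Cells in series carry the same charge, so the same 0.5498 mol of electrons passes through cell 2.
Fe²⁺ + 2 e⁻ → Fe, so n(Fe) = 0.5498 / 2 = 0.2749 mol.
m(Fe) = 0.2749 × 55.85 = 15.4 g.

15.4 g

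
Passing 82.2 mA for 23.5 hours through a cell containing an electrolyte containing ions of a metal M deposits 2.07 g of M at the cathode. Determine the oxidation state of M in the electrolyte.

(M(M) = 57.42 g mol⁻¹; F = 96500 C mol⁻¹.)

Q = I·t = 0.08220 A × 84600 s = 6954 C, so n(e⁻) = 6954/96500 = 0.07206 mol.
n(M) deposited = 2.07 / 57.42 = 0.03605 mol.
Electrons per atom = n(e⁻)/n(M) = 0.07206 / 0.03605 = 2.00 ≈ 2, so the ion is M²⁺.

+2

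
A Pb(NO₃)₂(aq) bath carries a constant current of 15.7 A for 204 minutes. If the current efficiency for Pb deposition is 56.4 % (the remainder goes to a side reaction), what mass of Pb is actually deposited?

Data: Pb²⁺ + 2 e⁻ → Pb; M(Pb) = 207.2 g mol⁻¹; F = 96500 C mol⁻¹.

Q = I·t = 15.70 × 12240 = 192200 C.
n(e⁻) = 192200/96500 = 1.991 mol; theoretically n(Pb) = 1.991/2 = 0.9957 mol, m_theo = 206.3 g.
At 56.4 % efficiency, m_actual = 0.564 × 206.3 = 116 g.

116 g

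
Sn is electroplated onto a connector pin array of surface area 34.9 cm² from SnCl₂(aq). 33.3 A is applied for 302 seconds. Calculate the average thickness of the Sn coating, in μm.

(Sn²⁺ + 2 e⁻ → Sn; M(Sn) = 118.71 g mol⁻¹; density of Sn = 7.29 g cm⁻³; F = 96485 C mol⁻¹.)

Q = I·t = 33.30 × 302.00 = 10060 C; n(e⁻) = 0.1042 mol.
n(Sn) = n(e⁻)/2 = 0.05211 mol, so m = 0.05211 × 118.71 = 6.187 g.
Volume = m/ρ = 6.187 / 7.29 = 0.8486 cm³.
Thickness = V/A = 0.8486 / 34.9 = 0.0243 cm = 243 μm.

243 μm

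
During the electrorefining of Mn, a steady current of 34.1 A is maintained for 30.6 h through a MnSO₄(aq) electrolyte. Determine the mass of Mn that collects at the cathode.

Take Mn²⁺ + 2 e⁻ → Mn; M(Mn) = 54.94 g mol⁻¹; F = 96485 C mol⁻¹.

1070 g

Q = I·t = 34.10 A × 110160 s = 3756000 C.
n(e⁻) = Q/F = 3756000 / 96485 = 38.93 mol.
Mn²⁺ + 2 e⁻ → Mn, so n(Mn) = n(e⁻)/2 = 19.47 mol.
m = n·M = 19.47 × 54.94 = 1070 g.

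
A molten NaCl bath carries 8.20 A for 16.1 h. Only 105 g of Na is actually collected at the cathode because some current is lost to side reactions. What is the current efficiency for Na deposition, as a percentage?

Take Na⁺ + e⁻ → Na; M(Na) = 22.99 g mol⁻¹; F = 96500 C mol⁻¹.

92.7 %

Q = I·t = 8.200 × 57960 = 475300 C; n(e⁻) = 475300/96500 = 4.925 mol.
Theoretical n(Na) = n(e⁻)/1 = 4.925 mol, i.e. m_theo = 4.925 × 22.99 = 113.2 g.
Efficiency = m_actual / m_theo = 105 / 113.2 = 92.7 %.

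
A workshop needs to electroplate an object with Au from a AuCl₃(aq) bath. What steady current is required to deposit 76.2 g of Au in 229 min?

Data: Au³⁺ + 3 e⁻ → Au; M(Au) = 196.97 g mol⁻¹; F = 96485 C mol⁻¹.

n(Au) = 76.2 / 196.97 = 0.3869 mol.
n(e⁻) = 3 × 0.3869 = 1.161 mol.
Q = n(e⁻)·F = 1.161 × 96485 = 112000 C.
I = Q/t = 112000 / 13740 s = 8.15 A.

8.15 A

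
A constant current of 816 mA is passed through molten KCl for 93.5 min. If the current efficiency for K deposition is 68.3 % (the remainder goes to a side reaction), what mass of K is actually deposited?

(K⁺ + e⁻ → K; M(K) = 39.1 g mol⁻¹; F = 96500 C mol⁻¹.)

Q = I·t = 0.8160 × 5610.0 = 4578 C.
n(e⁻) = 4578/96500 = 0.04744 mol; theoretically n(K) = 0.04744/1 = 0.04744 mol, m_theo = 1.855 g.
At 68.3 % efficiency, m_actual = 0.683 × 1.855 = 1.27 g.

1.27 g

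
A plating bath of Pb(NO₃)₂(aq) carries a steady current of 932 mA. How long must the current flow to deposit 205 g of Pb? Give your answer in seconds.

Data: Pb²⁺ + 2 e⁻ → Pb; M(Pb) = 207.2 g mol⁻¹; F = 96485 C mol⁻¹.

n(Pb) = m/M = 205 / 207.2 = 0.9894 mol.
Each Pb atom requires 2 electrons, so n(e⁻) = 2 × 0.9894 = 1.979 mol.
Q = n(e⁻)·F = 1.979 × 96485 = 190900 C.
t = Q/I = 190900 / 0.9320 A = 204900 s.

2.05 × 10⁵ s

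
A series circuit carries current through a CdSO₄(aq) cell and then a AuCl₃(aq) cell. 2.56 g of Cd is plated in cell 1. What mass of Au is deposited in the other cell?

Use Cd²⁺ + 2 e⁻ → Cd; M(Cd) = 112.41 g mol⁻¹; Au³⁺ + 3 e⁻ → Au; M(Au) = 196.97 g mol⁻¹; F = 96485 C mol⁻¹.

2.99 g

n(Cd) = 2.56 / 112.41 = 0.02277 mol.
Since Cd²⁺ + 2 e⁻ → Cd, n(e⁻) passed = 2 × 0.02277 = 0.04555 mol.
Cells in series carry the same charge, so the same 0.04555 mol of electrons passes through cell 2.
Au³⁺ + 3 e⁻ → Au, so n(Au) = 0.04555 / 3 = 0.01518 mol.
m(Au) = 0.01518 × 196.97 = 2.99 g.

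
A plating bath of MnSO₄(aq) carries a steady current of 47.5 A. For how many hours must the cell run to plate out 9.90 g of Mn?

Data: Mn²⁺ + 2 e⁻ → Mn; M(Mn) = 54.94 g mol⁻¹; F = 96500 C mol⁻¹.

0.203 h

n(Mn) = m/M = 9.90 / 54.94 = 0.1802 mol.
Each Mn atom requires 2 electrons, so n(e⁻) = 2 × 0.1802 = 0.3604 mol.
Q = n(e⁻)·F = 0.3604 × 96500 = 34780 C.
t = Q/I = 34780 / 47.50 A = 732.2 s = 0.203 h.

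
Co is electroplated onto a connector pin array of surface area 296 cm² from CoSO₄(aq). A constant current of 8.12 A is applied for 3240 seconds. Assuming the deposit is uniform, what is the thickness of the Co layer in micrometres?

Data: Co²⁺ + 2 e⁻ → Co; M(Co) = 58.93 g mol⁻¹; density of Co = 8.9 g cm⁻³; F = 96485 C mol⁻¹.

Q = I·t = 8.120 × 3240.0 = 26310 C; n(e⁻) = 0.2727 mol.
n(Co) = n(e⁻)/2 = 0.1363 mol, so m = 0.1363 × 58.93 = 8.034 g.
Volume = m/ρ = 8.034 / 8.9 = 0.9027 cm³.
Thickness = V/A = 0.9027 / 296 = 0.00305 cm = 30.5 μm.

30.5 μm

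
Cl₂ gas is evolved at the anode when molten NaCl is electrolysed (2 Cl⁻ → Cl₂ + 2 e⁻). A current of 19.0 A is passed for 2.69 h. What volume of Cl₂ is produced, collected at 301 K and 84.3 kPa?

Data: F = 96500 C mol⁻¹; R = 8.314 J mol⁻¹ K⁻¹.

Q = I·t = 19.00 A × 9684.0 s = 184000 C.
n(e⁻) = Q/F = 184000 / 96500 = 1.907 mol.
2 electrons are transferred per Cl₂ molecule, so n(Cl₂) = 1.907 / 2 = 0.9533 mol.
V = nRT/P = (0.9533 × 8.314 × 301) / (84.3 × 10³ Pa) = 0.0283 m³ = 28.3 L.

28.3 L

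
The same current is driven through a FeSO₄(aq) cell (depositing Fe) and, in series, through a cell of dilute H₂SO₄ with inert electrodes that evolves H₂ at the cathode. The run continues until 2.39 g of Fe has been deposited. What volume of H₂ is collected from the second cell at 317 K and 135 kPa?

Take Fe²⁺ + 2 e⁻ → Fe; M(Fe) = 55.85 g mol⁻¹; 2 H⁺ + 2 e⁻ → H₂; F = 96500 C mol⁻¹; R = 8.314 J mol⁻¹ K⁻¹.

n(Fe) = 2.39 / 55.85 = 0.04279 mol, so n(e⁻) = 2 × 0.04279 = 0.08559 mol.
The cells are in series, so the same 0.08559 mol of electrons passes through the second cell.
2 H⁺ + 2 e⁻ → H₂ — 2 mol e⁻ per mol H₂, so n(H₂) = 0.08559/2 = 0.04279 mol.
V = nRT/P = (0.04279 × 8.314 × 317) / (135 × 10³) = 8.35 × 10⁻⁴ m³ = 0.835 L.

0.835 L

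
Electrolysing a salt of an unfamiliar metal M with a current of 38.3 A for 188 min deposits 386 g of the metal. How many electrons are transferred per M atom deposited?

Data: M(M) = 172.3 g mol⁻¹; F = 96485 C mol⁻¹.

Q = I·t = 38.30 A × 11280 s = 432000 C, so n(e⁻) = 432000/96485 = 4.478 mol.
n(M) deposited = 386 / 172.3 = 2.240 mol.
Electrons per atom = n(e⁻)/n(M) = 4.478 / 2.240 = 2.00 ≈ 2, so the ion is M²⁺.

2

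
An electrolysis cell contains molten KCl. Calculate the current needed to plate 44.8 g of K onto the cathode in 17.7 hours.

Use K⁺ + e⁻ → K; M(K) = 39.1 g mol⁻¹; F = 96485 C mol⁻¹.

1.73 A

n(K) = 44.8 / 39.1 = 1.146 mol.
n(e⁻) = 1 × 1.146 = 1.146 mol.
Q = n(e⁻)·F = 1.146 × 96485 = 110600 C.
I = Q/t = 110600 / 63720 s = 1.73 A.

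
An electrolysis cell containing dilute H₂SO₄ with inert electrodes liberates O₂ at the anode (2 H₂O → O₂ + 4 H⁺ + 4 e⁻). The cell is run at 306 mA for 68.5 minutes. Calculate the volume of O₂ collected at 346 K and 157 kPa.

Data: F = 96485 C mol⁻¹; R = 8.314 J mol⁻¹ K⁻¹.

0.0597 L

Q = I·t = 0.3060 A × 4110.0 s = 1258 C.
n(e⁻) = Q/F = 1258 / 96485 = 0.01303 mol.
4 electrons are transferred per O₂ molecule, so n(O₂) = 0.01303 / 4 = 0.003259 mol.
V = nRT/P = (0.003259 × 8.314 × 346) / (157 × 10³ Pa) = 5.97 × 10⁻⁵ m³ = 0.0597 L.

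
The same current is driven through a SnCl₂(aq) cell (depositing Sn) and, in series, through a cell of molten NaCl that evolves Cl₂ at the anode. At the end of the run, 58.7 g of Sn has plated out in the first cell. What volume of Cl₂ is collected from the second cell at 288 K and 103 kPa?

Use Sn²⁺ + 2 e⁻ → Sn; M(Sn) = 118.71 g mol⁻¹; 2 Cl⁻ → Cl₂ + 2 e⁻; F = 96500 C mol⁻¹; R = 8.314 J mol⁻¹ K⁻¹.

n(Sn) = 58.7 / 118.71 = 0.4945 mol, so n(e⁻) = 2 × 0.4945 = 0.9890 mol.
The cells are in series, so the same 0.9890 mol of electrons passes through the second cell.
2 Cl⁻ → Cl₂ + 2 e⁻ — 2 mol e⁻ per mol Cl₂, so n(Cl₂) = 0.9890/2 = 0.4945 mol.
V = nRT/P = (0.4945 × 8.314 × 288) / (103 × 10³) = 0.0115 m³ = 11.5 L.

11.5 L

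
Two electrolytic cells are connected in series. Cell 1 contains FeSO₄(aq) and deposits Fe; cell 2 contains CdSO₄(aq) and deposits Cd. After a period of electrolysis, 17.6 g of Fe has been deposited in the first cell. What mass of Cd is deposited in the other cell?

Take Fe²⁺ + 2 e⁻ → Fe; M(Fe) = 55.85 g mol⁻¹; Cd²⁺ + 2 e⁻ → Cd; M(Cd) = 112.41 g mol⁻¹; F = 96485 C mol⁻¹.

35.4 g

n(Fe) = 17.6 / 55.85 = 0.3151 mol.
Since Fe²⁺ + 2 e⁻ → Fe, n(e⁻) passed = 2 × 0.3151 = 0.6303 mol.
Cells in series carry the same charge, so the same 0.6303 mol of electrons passes through cell 2.
Cd²⁺ + 2 e⁻ → Cd, so n(Cd) = 0.6303 / 2 = 0.3151 mol.
m(Cd) = 0.3151 × 112.41 = 35.4 g.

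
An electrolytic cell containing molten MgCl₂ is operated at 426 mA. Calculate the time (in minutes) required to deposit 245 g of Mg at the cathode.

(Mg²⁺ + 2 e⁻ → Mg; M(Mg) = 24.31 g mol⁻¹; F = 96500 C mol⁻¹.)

n(Mg) = m/M = 245 / 24.31 = 10.08 mol.
Each Mg atom requires 2 electrons, so n(e⁻) = 2 × 10.08 = 20.16 mol.
Q = n(e⁻)·F = 20.16 × 96500 = 1945000 C.
t = Q/I = 1945000 / 0.4260 A = 4566000 s = 76100 min.

76100 min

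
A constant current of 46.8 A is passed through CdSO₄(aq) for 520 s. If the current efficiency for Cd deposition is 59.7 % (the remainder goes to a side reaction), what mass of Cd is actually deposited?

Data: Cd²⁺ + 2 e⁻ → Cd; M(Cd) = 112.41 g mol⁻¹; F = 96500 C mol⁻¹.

8.46 g

Q = I·t = 46.80 × 520.00 = 24340 C.
n(e⁻) = 24340/96500 = 0.2522 mol; theoretically n(Cd) = 0.2522/2 = 0.1261 mol, m_theo = 14.17 g.
At 59.7 % efficiency, m_actual = 0.597 × 14.17 = 8.46 g.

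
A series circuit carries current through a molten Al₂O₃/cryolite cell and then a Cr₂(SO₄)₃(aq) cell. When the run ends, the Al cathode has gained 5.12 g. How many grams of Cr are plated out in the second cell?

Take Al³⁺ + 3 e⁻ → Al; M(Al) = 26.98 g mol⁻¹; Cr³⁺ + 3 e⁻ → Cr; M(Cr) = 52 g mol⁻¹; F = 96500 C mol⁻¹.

9.87 g

n(Al) = 5.12 / 26.98 = 0.1898 mol.
Since Al³⁺ + 3 e⁻ → Al, n(e⁻) passed = 3 × 0.1898 = 0.5693 mol.
Cells in series carry the same charge, so the same 0.5693 mol of electrons passes through cell 2.
Cr³⁺ + 3 e⁻ → Cr, so n(Cr) = 0.5693 / 3 = 0.1898 mol.
m(Cr) = 0.1898 × 52 = 9.87 g.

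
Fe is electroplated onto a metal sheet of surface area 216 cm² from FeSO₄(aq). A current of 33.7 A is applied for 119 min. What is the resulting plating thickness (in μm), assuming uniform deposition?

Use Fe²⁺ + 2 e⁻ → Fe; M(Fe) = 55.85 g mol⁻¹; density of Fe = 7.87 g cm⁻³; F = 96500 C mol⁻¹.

Q = I·t = 33.70 × 7140.0 = 240600 C; n(e⁻) = 2.493 mol.
n(Fe) = n(e⁻)/2 = 1.247 mol, so m = 1.247 × 55.85 = 69.63 g.
Volume = m/ρ = 69.63 / 7.87 = 8.847 cm³.
Thickness = V/A = 8.847 / 216 = 0.0410 cm = 410 μm.

410 μm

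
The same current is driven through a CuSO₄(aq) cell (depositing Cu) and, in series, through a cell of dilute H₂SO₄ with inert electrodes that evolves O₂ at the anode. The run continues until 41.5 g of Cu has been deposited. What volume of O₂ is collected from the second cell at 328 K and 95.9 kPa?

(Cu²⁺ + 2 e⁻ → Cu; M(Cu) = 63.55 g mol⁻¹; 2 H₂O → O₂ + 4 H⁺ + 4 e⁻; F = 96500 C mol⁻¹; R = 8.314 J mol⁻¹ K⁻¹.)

n(Cu) = 41.5 / 63.55 = 0.6530 mol, so n(e⁻) = 2 × 0.6530 = 1.306 mol.
The cells are in series, so the same 1.306 mol of electrons passes through the second cell.
2 H₂O → O₂ + 4 H⁺ + 4 e⁻ — 4 mol e⁻ per mol O₂, so n(O₂) = 1.306/4 = 0.3265 mol.
V = nRT/P = (0.3265 × 8.314 × 328) / (95.9 × 10³) = 0.00928 m³ = 9.28 L.

9.28 L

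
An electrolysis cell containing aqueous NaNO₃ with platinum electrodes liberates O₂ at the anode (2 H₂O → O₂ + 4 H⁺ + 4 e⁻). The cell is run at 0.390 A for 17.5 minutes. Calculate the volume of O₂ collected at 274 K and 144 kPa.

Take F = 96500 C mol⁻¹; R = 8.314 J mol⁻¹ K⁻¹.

0.0168 L

Q = I·t = 0.3900 A × 1050.0 s = 409.5 C.
n(e⁻) = Q/F = 409.5 / 96500 = 0.004244 mol.
4 electrons are transferred per O₂ molecule, so n(O₂) = 0.004244 / 4 = 0.001061 mol.
V = nRT/P = (0.001061 × 8.314 × 274) / (144 × 10³ Pa) = 1.68 × 10⁻⁵ m³ = 0.0168 L.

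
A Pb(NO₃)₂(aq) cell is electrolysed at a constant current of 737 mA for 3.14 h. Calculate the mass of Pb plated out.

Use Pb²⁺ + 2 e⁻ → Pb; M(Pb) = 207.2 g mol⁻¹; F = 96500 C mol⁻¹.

8.94 g

Q = I·t = 0.7370 A × 11304 s = 8331 C.
n(e⁻) = Q/F = 8331 / 96500 = 0.08633 mol.
Pb²⁺ + 2 e⁻ → Pb, so n(Pb) = n(e⁻)/2 = 0.04317 mol.
m = n·M = 0.04317 × 207.2 = 8.94 g.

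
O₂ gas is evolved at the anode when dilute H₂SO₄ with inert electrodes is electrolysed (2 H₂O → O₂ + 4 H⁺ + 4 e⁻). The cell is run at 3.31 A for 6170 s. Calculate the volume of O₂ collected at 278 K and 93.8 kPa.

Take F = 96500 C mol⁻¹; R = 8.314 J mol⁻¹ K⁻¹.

1.30 L

Q = I·t = 3.310 A × 6170.0 s = 20420 C.
n(e⁻) = Q/F = 20420 / 96500 = 0.2116 mol.
4 electrons are transferred per O₂ molecule, so n(O₂) = 0.2116 / 4 = 0.05291 mol.
V = nRT/P = (0.05291 × 8.314 × 278) / (93.8 × 10³ Pa) = 0.00130 m³ = 1.30 L.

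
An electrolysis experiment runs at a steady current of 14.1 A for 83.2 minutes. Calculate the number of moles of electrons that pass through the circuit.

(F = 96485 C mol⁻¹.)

0.730 mol

Q = I·t = 14.10 A × 4992.0 s = 70390 C.
n(e⁻) = Q/F = 70390 / 96485 = 0.730 mol.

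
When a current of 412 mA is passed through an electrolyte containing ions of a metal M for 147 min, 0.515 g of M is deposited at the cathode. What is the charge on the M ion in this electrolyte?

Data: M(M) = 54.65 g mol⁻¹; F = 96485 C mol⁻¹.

Q = I·t = 0.4120 A × 8820.0 s = 3634 C, so n(e⁻) = 3634/96485 = 0.03766 mol.
n(M) deposited = 0.515 / 54.65 = 0.009424 mol.
Electrons per atom = n(e⁻)/n(M) = 0.03766 / 0.009424 = 4.00 ≈ 4, so the ion is M⁴⁺.

+4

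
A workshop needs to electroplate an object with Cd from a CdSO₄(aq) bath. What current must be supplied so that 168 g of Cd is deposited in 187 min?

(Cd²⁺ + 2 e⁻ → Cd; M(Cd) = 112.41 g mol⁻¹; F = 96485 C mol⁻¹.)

25.7 A

n(Cd) = 168 / 112.41 = 1.495 mol.
n(e⁻) = 2 × 1.495 = 2.989 mol.
Q = n(e⁻)·F = 2.989 × 96485 = 288400 C.
I = Q/t = 288400 / 11220 s = 25.7 A.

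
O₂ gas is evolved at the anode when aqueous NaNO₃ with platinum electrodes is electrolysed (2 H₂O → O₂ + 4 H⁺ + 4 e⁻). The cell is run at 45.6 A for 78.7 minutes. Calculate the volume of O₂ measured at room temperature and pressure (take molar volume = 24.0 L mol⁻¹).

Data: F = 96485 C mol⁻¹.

13.4 L

Q = I·t = 45.60 A × 4722.0 s = 215300 C.
n(e⁻) = Q/F = 215300 / 96485 = 2.232 mol.
4 electrons are transferred per O₂ molecule, so n(O₂) = 2.232 / 4 = 0.5579 mol.
V = n × V_m = 0.5579 × 24.0 = 13.4 L.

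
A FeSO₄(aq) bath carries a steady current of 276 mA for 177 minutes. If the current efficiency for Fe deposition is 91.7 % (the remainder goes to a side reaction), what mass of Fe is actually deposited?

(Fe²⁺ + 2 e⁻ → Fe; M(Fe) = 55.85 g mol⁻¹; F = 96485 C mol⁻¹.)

Q = I·t = 0.2760 × 10620 = 2931 C.
n(e⁻) = 2931/96485 = 0.03038 mol; theoretically n(Fe) = 0.03038/2 = 0.01519 mol, m_theo = 0.8483 g.
At 91.7 % efficiency, m_actual = 0.917 × 0.8483 = 0.778 g.

0.778 g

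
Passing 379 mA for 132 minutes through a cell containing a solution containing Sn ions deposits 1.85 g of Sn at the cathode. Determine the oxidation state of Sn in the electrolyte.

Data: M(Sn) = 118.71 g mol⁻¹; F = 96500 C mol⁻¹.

Q = I·t = 0.3790 A × 7920.0 s = 3002 C, so n(e⁻) = 3002/96500 = 0.03111 mol.
n(Sn) deposited = 1.85 / 118.71 = 0.01558 mol.
Electrons per atom = n(e⁻)/n(Sn) = 0.03111 / 0.01558 = 2.00 ≈ 2, so the ion is Sn²⁺.

+2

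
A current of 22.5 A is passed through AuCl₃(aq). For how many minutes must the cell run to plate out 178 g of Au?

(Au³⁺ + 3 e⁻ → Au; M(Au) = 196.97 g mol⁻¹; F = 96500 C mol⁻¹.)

n(Au) = m/M = 178 / 196.97 = 0.9037 mol.
Each Au atom requires 3 electrons, so n(e⁻) = 3 × 0.9037 = 2.711 mol.
Q = n(e⁻)·F = 2.711 × 96500 = 261600 C.
t = Q/I = 261600 / 22.50 A = 11630 s = 194 min.

194 min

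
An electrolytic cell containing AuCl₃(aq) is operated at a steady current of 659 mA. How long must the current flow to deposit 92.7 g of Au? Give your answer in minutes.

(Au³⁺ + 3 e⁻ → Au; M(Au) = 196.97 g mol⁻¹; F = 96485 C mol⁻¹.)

n(Au) = m/M = 92.7 / 196.97 = 0.4706 mol.
Each Au atom requires 3 electrons, so n(e⁻) = 3 × 0.4706 = 1.412 mol.
Q = n(e⁻)·F = 1.412 × 96485 = 136200 C.
t = Q/I = 136200 / 0.6590 A = 206700 s = 3450 min.

3450 min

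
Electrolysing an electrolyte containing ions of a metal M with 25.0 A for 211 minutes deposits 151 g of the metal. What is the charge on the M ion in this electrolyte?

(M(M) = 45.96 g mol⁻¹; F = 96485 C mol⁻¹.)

+1

Q = I·t = 25.00 A × 12660 s = 316500 C, so n(e⁻) = 316500/96485 = 3.280 mol.
n(M) deposited = 151 / 45.96 = 3.285 mol.
Electrons per atom = n(e⁻)/n(M) = 3.280 / 3.285 = 0.998 ≈ 1, so the ion is M⁺.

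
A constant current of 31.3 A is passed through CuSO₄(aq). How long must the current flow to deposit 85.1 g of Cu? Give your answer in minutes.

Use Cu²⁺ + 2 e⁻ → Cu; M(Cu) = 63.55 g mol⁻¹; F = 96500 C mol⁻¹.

138 min

n(Cu) = m/M = 85.1 / 63.55 = 1.339 mol.
Each Cu atom requires 2 electrons, so n(e⁻) = 2 × 1.339 = 2.678 mol.
Q = n(e⁻)·F = 2.678 × 96500 = 258400 C.
t = Q/I = 258400 / 31.30 A = 8257 s = 138 min.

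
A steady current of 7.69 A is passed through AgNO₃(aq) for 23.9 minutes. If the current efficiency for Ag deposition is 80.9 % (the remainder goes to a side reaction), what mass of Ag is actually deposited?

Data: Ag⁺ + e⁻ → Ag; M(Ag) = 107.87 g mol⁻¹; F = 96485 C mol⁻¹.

Q = I·t = 7.690 × 1434.0 = 11030 C.
n(e⁻) = 11030/96485 = 0.1143 mol; theoretically n(Ag) = 0.1143/1 = 0.1143 mol, m_theo = 12.33 g.
At 80.9 % efficiency, m_actual = 0.809 × 12.33 = 9.97 g.

9.97 g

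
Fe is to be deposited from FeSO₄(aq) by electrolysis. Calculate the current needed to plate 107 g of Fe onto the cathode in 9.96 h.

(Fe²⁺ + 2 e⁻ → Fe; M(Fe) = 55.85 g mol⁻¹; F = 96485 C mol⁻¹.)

n(Fe) = 107 / 55.85 = 1.916 mol.
n(e⁻) = 2 × 1.916 = 3.832 mol.
Q = n(e⁻)·F = 3.832 × 96485 = 369700 C.
I = Q/t = 369700 / 35856 s = 10.3 A.

10.3 A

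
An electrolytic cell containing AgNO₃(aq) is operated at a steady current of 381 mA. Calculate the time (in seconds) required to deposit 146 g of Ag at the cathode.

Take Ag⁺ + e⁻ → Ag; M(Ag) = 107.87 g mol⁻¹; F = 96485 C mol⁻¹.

3.43 × 10⁵ s

n(Ag) = m/M = 146 / 107.87 = 1.353 mol.
Each Ag atom requires 1 electron, so n(e⁻) = 1 × 1.353 = 1.353 mol.
Q = n(e⁻)·F = 1.353 × 96485 = 130600 C.
t = Q/I = 130600 / 0.3810 A = 342800 s.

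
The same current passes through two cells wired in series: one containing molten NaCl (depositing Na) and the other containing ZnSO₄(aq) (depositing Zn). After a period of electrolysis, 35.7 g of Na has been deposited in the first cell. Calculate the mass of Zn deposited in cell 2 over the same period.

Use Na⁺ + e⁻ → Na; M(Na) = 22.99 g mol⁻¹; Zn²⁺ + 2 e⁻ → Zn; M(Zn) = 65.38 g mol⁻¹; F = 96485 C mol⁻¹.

50.8 g

n(Na) = 35.7 / 22.99 = 1.553 mol.
Since Na⁺ + e⁻ → Na, n(e⁻) passed = 1 × 1.553 = 1.553 mol.
Cells in series carry the same charge, so the same 1.553 mol of electrons passes through cell 2.
Zn²⁺ + 2 e⁻ → Zn, so n(Zn) = 1.553 / 2 = 0.7764 mol.
m(Zn) = 0.7764 × 65.38 = 50.8 g.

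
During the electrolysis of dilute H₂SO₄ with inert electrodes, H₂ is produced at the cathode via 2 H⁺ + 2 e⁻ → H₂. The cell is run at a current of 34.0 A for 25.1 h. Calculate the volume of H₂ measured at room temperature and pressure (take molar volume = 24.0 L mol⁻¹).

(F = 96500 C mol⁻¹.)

382 L

Q = I·t = 34.00 A × 90360 s = 3072000 C.
n(e⁻) = Q/F = 3072000 / 96500 = 31.84 mol.
2 electrons are transferred per H₂ molecule, so n(H₂) = 31.84 / 2 = 15.92 mol.
V = n × V_m = 15.92 × 24.0 = 382 L.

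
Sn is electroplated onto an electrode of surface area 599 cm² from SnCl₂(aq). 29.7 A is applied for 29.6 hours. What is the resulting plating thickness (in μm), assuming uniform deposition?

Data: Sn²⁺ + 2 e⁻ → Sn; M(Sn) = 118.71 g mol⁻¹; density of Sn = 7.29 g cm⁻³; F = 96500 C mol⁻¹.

4460 μm

Q = I·t = 29.70 × 106560 = 3165000 C; n(e⁻) = 32.80 mol.
n(Sn) = n(e⁻)/2 = 16.40 mol, so m = 16.40 × 118.71 = 1947 g.
Volume = m/ρ = 1947 / 7.29 = 267.0 cm³.
Thickness = V/A = 267.0 / 599 = 0.446 cm = 4460 μm.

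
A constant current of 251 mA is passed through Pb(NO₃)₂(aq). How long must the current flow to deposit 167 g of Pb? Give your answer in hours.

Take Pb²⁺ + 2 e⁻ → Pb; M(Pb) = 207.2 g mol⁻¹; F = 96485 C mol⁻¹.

172 h

n(Pb) = m/M = 167 / 207.2 = 0.8060 mol.
Each Pb atom requires 2 electrons, so n(e⁻) = 2 × 0.8060 = 1.612 mol.
Q = n(e⁻)·F = 1.612 × 96485 = 155500 C.
t = Q/I = 155500 / 0.2510 A = 619600 s = 172 h.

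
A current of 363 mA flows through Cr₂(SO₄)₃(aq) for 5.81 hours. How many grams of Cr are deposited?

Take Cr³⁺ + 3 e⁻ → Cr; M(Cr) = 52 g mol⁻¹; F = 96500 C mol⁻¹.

1.36 g

Q = I·t = 0.3630 A × 20916 s = 7593 C.
n(e⁻) = Q/F = 7593 / 96500 = 0.07868 mol.
Cr³⁺ + 3 e⁻ → Cr, so n(Cr) = n(e⁻)/3 = 0.02623 mol.
m = n·M = 0.02623 × 52 = 1.36 g.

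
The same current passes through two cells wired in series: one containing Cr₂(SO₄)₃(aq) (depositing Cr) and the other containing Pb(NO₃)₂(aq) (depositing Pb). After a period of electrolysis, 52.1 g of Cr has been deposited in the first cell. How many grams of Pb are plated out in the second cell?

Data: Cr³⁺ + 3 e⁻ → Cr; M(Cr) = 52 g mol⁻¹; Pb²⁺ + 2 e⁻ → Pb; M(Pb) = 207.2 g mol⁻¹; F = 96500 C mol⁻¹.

311 g

n(Cr) = 52.1 / 52 = 1.002 mol.
Since Cr³⁺ + 3 e⁻ → Cr, n(e⁻) passed = 3 × 1.002 = 3.006 mol.
Cells in series carry the same charge, so the same 3.006 mol of electrons passes through cell 2.
Pb²⁺ + 2 e⁻ → Pb, so n(Pb) = 3.006 / 2 = 1.503 mol.
m(Pb) = 1.503 × 207.2 = 311 g.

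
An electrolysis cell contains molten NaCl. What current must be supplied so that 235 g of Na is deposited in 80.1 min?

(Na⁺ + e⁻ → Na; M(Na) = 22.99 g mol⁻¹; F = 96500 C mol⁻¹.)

n(Na) = 235 / 22.99 = 10.22 mol.
n(e⁻) = 1 × 10.22 = 10.22 mol.
Q = n(e⁻)·F = 10.22 × 96500 = 986400 C.
I = Q/t = 986400 / 4806.0 s = 205 A.

205 A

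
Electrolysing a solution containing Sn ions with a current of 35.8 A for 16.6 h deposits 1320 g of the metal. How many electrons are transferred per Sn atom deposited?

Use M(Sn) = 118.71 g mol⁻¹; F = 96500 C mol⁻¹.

Q = I·t = 35.80 A × 59760 s = 2139000 C, so n(e⁻) = 2139000/96500 = 22.17 mol.
n(Sn) deposited = 1320 / 118.71 = 11.12 mol.
Electrons per atom = n(e⁻)/n(Sn) = 22.17 / 11.12 = 1.99 ≈ 2, so the ion is Sn²⁺.

2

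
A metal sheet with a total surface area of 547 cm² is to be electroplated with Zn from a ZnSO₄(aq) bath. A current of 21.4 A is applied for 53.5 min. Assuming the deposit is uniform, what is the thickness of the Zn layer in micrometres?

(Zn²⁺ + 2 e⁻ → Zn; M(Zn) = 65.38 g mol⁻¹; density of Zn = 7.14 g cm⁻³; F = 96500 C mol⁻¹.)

59.6 μm

Q = I·t = 21.40 × 3210.0 = 68690 C; n(e⁻) = 0.7119 mol.
n(Zn) = n(e⁻)/2 = 0.3559 mol, so m = 0.3559 × 65.38 = 23.27 g.
Volume = m/ρ = 23.27 / 7.14 = 3.259 cm³.
Thickness = V/A = 3.259 / 547 = 0.00596 cm = 59.6 μm.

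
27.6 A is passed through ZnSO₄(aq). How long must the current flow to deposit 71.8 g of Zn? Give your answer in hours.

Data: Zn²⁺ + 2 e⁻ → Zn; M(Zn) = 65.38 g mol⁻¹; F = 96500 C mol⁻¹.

n(Zn) = m/M = 71.8 / 65.38 = 1.098 mol.
Each Zn atom requires 2 electrons, so n(e⁻) = 2 × 1.098 = 2.196 mol.
Q = n(e⁻)·F = 2.196 × 96500 = 212000 C.
t = Q/I = 212000 / 27.60 A = 7679 s = 2.13 h.

2.13 h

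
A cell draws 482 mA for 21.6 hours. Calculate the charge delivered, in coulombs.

Q = I·t = 0.4820 A × 77760 s = 37500 C.

37500 C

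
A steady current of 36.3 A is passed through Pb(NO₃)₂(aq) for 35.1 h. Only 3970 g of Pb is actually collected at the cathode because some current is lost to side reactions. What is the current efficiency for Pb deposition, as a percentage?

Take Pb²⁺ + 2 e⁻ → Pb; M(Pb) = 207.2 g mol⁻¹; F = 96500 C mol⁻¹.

Q = I·t = 36.30 × 126360 = 4587000 C; n(e⁻) = 4587000/96500 = 47.53 mol.
Theoretical n(Pb) = n(e⁻)/2 = 23.77 mol, i.e. m_theo = 23.77 × 207.2 = 4924 g.
Efficiency = m_actual / m_theo = 3970 / 4924 = 80.6 %.

80.6 %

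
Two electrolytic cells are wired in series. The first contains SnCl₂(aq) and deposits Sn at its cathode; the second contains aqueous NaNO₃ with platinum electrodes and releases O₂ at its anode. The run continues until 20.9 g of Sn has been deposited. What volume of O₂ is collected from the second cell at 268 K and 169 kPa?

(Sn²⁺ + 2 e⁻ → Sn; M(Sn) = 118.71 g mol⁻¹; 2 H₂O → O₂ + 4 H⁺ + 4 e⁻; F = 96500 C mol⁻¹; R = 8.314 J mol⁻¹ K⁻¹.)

n(Sn) = 20.9 / 118.71 = 0.1761 mol, so n(e⁻) = 2 × 0.1761 = 0.3521 mol.
The cells are in series, so the same 0.3521 mol of electrons passes through the second cell.
2 H₂O → O₂ + 4 H⁺ + 4 e⁻ — 4 mol e⁻ per mol O₂, so n(O₂) = 0.3521/4 = 0.08803 mol.
V = nRT/P = (0.08803 × 8.314 × 268) / (169 × 10³) = 0.00116 m³ = 1.16 L.

1.16 L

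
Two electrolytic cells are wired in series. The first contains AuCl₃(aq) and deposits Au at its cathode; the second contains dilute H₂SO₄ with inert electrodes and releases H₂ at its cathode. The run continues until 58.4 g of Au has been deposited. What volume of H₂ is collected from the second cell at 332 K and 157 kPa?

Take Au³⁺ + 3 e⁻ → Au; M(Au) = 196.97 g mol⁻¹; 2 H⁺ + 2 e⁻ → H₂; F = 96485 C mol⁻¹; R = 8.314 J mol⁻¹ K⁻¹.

n(Au) = 58.4 / 196.97 = 0.2965 mol, so n(e⁻) = 3 × 0.2965 = 0.8895 mol.
The cells are in series, so the same 0.8895 mol of electrons passes through the second cell.
2 H⁺ + 2 e⁻ → H₂ — 2 mol e⁻ per mol H₂, so n(H₂) = 0.8895/2 = 0.4447 mol.
V = nRT/P = (0.4447 × 8.314 × 332) / (157 × 10³) = 0.00782 m³ = 7.82 L.

7.82 L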